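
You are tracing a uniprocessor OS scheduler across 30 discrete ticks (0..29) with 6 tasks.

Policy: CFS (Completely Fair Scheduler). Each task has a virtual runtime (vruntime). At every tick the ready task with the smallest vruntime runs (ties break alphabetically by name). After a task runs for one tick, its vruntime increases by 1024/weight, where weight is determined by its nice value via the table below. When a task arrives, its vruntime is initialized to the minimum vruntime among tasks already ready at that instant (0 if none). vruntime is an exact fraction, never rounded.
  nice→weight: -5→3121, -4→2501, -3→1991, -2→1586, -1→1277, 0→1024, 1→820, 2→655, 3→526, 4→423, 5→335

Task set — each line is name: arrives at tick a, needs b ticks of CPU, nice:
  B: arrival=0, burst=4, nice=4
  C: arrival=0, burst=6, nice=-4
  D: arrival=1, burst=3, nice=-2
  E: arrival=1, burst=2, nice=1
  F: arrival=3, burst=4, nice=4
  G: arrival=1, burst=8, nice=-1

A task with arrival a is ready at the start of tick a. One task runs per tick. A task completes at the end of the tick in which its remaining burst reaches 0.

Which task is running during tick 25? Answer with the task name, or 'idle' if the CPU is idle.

running at tick 25 = B

t=0: vr[B=0 C=0] → run B
t=1: vr[B=1024/423 C=0 D=0 E=0 G=0] → run C
t=2: vr[B=1024/423 C=1024/2501 D=0 E=0 G=0] → run D
t=3: vr[B=1024/423 C=1024/2501 D=512/793 E=0 F=0 G=0] → run E
t=4: vr[B=1024/423 C=1024/2501 D=512/793 E=256/205 F=0 G=0] → run F
t=5: vr[B=1024/423 C=1024/2501 D=512/793 E=256/205 F=1024/423 G=0] → run G
t=6: vr[B=1024/423 C=1024/2501 D=512/793 E=256/205 F=1024/423 G=1024/1277] → run C
t=7: vr[B=1024/423 C=2048/2501 D=512/793 E=256/205 F=1024/423 G=1024/1277] → run D
t=8: vr[B=1024/423 C=2048/2501 D=1024/793 E=256/205 F=1024/423 G=1024/1277] → run G
t=9: vr[B=1024/423 C=2048/2501 D=1024/793 E=256/205 F=1024/423 G=2048/1277] → run C
t=10: vr[B=1024/423 C=3072/2501 D=1024/793 E=256/205 F=1024/423 G=2048/1277] → run C
t=11: vr[B=1024/423 C=4096/2501 D=1024/793 E=256/205 F=1024/423 G=2048/1277] → run E
t=12: vr[B=1024/423 C=4096/2501 D=1024/793 F=1024/423 G=2048/1277] → run D
t=13: vr[B=1024/423 C=4096/2501 F=1024/423 G=2048/1277] → run G
t=14: vr[B=1024/423 C=4096/2501 F=1024/423 G=3072/1277] → run C
t=15: vr[B=1024/423 C=5120/2501 F=1024/423 G=3072/1277] → run C
t=16: vr[B=1024/423 F=1024/423 G=3072/1277] → run G
t=17: vr[B=1024/423 F=1024/423 G=4096/1277] → run B
t=18: vr[B=2048/423 F=1024/423 G=4096/1277] → run F
t=19: vr[B=2048/423 F=2048/423 G=4096/1277] → run G
t=20: vr[B=2048/423 F=2048/423 G=5120/1277] → run G
t=21: vr[B=2048/423 F=2048/423 G=6144/1277] → run G
t=22: vr[B=2048/423 F=2048/423 G=7168/1277] → run B
t=23: vr[B=1024/141 F=2048/423 G=7168/1277] → run F
t=24: vr[B=1024/141 F=1024/141 G=7168/1277] → run G
t=25: vr[B=1024/141 F=1024/141] → run B
t=26: vr[F=1024/141] → run F
t=27: (idle)
t=28: (idle)
t=29: (idle)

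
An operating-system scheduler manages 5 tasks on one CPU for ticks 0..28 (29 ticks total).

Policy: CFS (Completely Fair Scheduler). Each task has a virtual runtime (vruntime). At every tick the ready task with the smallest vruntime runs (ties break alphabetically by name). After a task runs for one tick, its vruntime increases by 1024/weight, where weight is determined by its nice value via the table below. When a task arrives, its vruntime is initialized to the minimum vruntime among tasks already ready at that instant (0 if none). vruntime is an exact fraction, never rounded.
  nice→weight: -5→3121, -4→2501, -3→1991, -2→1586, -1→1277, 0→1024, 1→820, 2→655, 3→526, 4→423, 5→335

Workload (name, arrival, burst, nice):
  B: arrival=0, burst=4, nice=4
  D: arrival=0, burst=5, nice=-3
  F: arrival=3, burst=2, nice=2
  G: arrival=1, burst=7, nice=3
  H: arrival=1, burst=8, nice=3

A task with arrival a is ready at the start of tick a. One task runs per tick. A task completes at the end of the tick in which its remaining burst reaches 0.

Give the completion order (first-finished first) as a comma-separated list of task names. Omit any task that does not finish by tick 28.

completion order = F, D, B, G, H

t=0: vr[B=0 D=0] → run B
t=1: vr[B=1024/423 D=0 G=0 H=0] → run D
t=2: vr[B=1024/423 D=1024/1991 G=0 H=0] → run G
t=3: vr[B=1024/423 D=1024/1991 F=0 G=512/263 H=0] → run F
t=4: vr[B=1024/423 D=1024/1991 F=1024/655 G=512/263 H=0] → run H
t=5: vr[B=1024/423 D=1024/1991 F=1024/655 G=512/263 H=512/263] → run D
t=6: vr[B=1024/423 D=2048/1991 F=1024/655 G=512/263 H=512/263] → run D
t=7: vr[B=1024/423 D=3072/1991 F=1024/655 G=512/263 H=512/263] → run D
t=8: vr[B=1024/423 D=4096/1991 F=1024/655 G=512/263 H=512/263] → run F
t=9: vr[B=1024/423 D=4096/1991 G=512/263 H=512/263] → run G
t=10: vr[B=1024/423 D=4096/1991 G=1024/263 H=512/263] → run H
t=11: vr[B=1024/423 D=4096/1991 G=1024/263 H=1024/263] → run D
t=12: vr[B=1024/423 G=1024/263 H=1024/263] → run B
t=13: vr[B=2048/423 G=1024/263 H=1024/263] → run G
t=14: vr[B=2048/423 G=1536/263 H=1024/263] → run H
t=15: vr[B=2048/423 G=1536/263 H=1536/263] → run B
t=16: vr[B=1024/141 G=1536/263 H=1536/263] → run G
t=17: vr[B=1024/141 G=2048/263 H=1536/263] → run H
t=18: vr[B=1024/141 G=2048/263 H=2048/263] → run B
t=19: vr[G=2048/263 H=2048/263] → run G
t=20: vr[G=2560/263 H=2048/263] → run H
t=21: vr[G=2560/263 H=2560/263] → run G
t=22: vr[G=3072/263 H=2560/263] → run H
t=23: vr[G=3072/263 H=3072/263] → run G
t=24: vr[H=3072/263] → run H
t=25: vr[H=3584/263] → run H
t=26: (idle)
t=27: (idle)
t=28: (idle)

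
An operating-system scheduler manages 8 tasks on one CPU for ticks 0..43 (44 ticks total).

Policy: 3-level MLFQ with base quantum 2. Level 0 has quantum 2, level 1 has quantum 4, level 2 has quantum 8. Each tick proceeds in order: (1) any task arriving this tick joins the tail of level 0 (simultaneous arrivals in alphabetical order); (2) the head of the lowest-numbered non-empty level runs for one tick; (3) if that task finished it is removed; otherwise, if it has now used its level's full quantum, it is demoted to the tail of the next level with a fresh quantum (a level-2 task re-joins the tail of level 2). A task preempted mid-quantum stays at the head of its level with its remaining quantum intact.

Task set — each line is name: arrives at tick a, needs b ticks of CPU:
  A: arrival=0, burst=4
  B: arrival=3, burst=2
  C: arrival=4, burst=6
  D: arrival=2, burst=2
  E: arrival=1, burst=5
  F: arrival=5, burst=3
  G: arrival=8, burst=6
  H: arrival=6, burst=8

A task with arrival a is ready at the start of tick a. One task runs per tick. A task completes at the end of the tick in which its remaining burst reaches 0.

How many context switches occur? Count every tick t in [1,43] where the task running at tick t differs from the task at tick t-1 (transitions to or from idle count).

t=0: L0/L1/L2 = A/-/- → run A
t=1: L0/L1/L2 = AE/-/- → run A
t=2: L0/L1/L2 = ED/A/- → run E
t=3: L0/L1/L2 = EDB/A/- → run E
t=4: L0/L1/L2 = DBC/AE/- → run D
t=5: L0/L1/L2 = DBCF/AE/- → run D
t=6: L0/L1/L2 = BCFH/AE/- → run B
t=7: L0/L1/L2 = BCFH/AE/- → run B
t=8: L0/L1/L2 = CFHG/AE/- → run C
t=9: L0/L1/L2 = CFHG/AE/- → run C
t=10: L0/L1/L2 = FHG/AEC/- → run F
t=11: L0/L1/L2 = FHG/AEC/- → run F
t=12: L0/L1/L2 = HG/AECF/- → run H
t=13: L0/L1/L2 = HG/AECF/- → run H
t=14: L0/L1/L2 = G/AECFH/- → run G
t=15: L0/L1/L2 = G/AECFH/- → run G
t=16: L0/L1/L2 = -/AECFHG/- → run A
t=17: L0/L1/L2 = -/AECFHG/- → run A
t=18: L0/L1/L2 = -/ECFHG/- → run E
t=19: L0/L1/L2 = -/ECFHG/- → run E
t=20: L0/L1/L2 = -/ECFHG/- → run E
t=21: L0/L1/L2 = -/CFHG/- → run C
t=22: L0/L1/L2 = -/CFHG/- → run C
t=23: L0/L1/L2 = -/CFHG/- → run C
t=24: L0/L1/L2 = -/CFHG/- → run C
t=25: L0/L1/L2 = -/FHG/- → run F
t=26: L0/L1/L2 = -/HG/- → run H
t=27: L0/L1/L2 = -/HG/- → run H
t=28: L0/L1/L2 = -/HG/- → run H
t=29: L0/L1/L2 = -/HG/- → run H
t=30: L0/L1/L2 = -/G/H → run G
t=31: L0/L1/L2 = -/G/H → run G
t=32: L0/L1/L2 = -/G/H → run G
t=33: L0/L1/L2 = -/G/H → run G
t=34: L0/L1/L2 = -/-/H → run H
t=35: L0/L1/L2 = -/-/H → run H
t=36: (idle)
t=37: (idle)
t=38: (idle)
t=39: (idle)
t=40: (idle)
t=41: (idle)
t=42: (idle)
t=43: (idle)

context switches = 15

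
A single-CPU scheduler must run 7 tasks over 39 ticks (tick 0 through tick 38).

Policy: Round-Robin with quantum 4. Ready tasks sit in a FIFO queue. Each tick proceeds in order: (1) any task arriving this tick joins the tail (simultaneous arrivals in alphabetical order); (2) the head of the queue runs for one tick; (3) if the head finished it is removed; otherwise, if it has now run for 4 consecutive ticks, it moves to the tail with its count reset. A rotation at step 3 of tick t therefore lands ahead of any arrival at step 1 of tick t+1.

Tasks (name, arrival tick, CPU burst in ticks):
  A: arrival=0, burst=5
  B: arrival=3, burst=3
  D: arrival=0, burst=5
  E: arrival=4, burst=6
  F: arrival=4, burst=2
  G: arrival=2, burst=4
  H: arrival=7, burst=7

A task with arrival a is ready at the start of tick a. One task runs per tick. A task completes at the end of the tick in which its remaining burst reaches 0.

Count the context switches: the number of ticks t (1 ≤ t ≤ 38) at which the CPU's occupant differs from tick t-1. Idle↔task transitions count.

context switches = 11

t=0: queue=[A,D] q_used=0 → run A
t=1: queue=[A,D] q_used=1 → run A
t=2: queue=[A,D,G] q_used=2 → run A
t=3: queue=[A,D,G,B] q_used=3 → run A
t=4: queue=[D,G,B,A,E,F] q_used=0 → run D
t=5: queue=[D,G,B,A,E,F] q_used=1 → run D
t=6: queue=[D,G,B,A,E,F] q_used=2 → run D
t=7: queue=[D,G,B,A,E,F,H] q_used=3 → run D
t=8: queue=[G,B,A,E,F,H,D] q_used=0 → run G
t=9: queue=[G,B,A,E,F,H,D] q_used=1 → run G
t=10: queue=[G,B,A,E,F,H,D] q_used=2 → run G
t=11: queue=[G,B,A,E,F,H,D] q_used=3 → run G
t=12: queue=[B,A,E,F,H,D] q_used=0 → run B
t=13: queue=[B,A,E,F,H,D] q_used=1 → run B
t=14: queue=[B,A,E,F,H,D] q_used=2 → run B
t=15: queue=[A,E,F,H,D] q_used=0 → run A
t=16: queue=[E,F,H,D] q_used=0 → run E
t=17: queue=[E,F,H,D] q_used=1 → run E
t=18: queue=[E,F,H,D] q_used=2 → run E
t=19: queue=[E,F,H,D] q_used=3 → run E
t=20: queue=[F,H,D,E] q_used=0 → run F
t=21: queue=[F,H,D,E] q_used=1 → run F
t=22: queue=[H,D,E] q_used=0 → run H
t=23: queue=[H,D,E] q_used=1 → run H
t=24: queue=[H,D,E] q_used=2 → run H
t=25: queue=[H,D,E] q_used=3 → run H
t=26: queue=[D,E,H] q_used=0 → run D
t=27: queue=[E,H] q_used=0 → run E
t=28: queue=[E,H] q_used=1 → run E
t=29: queue=[H] q_used=0 → run H
t=30: queue=[H] q_used=1 → run H
t=31: queue=[H] q_used=2 → run H
t=32: (idle)
t=33: (idle)
t=34: (idle)
t=35: (idle)
t=36: (idle)
t=37: (idle)
t=38: (idle)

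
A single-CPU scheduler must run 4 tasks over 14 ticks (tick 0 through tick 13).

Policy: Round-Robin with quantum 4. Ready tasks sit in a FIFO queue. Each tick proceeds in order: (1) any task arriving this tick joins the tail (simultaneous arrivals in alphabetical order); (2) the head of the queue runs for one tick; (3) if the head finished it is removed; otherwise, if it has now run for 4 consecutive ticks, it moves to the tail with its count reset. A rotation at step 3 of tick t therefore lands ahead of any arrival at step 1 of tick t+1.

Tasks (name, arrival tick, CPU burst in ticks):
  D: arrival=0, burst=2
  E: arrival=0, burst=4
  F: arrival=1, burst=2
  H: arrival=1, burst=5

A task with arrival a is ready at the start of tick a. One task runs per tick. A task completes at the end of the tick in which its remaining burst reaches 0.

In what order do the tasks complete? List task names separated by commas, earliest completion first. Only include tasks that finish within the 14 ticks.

t=0: queue=[D,E] q_used=0 → run D
t=1: queue=[D,E,F,H] q_used=1 → run D
t=2: queue=[E,F,H] q_used=0 → run E
t=3: queue=[E,F,H] q_used=1 → run E
t=4: queue=[E,F,H] q_used=2 → run E
t=5: queue=[E,F,H] q_used=3 → run E
t=6: queue=[F,H] q_used=0 → run F
t=7: queue=[F,H] q_used=1 → run F
t=8: queue=[H] q_used=0 → run H
t=9: queue=[H] q_used=1 → run H
t=10: queue=[H] q_used=2 → run H
t=11: queue=[H] q_used=3 → run H
t=12: queue=[H] q_used=0 → run H
t=13: (idle)

completion order = D, E, F, H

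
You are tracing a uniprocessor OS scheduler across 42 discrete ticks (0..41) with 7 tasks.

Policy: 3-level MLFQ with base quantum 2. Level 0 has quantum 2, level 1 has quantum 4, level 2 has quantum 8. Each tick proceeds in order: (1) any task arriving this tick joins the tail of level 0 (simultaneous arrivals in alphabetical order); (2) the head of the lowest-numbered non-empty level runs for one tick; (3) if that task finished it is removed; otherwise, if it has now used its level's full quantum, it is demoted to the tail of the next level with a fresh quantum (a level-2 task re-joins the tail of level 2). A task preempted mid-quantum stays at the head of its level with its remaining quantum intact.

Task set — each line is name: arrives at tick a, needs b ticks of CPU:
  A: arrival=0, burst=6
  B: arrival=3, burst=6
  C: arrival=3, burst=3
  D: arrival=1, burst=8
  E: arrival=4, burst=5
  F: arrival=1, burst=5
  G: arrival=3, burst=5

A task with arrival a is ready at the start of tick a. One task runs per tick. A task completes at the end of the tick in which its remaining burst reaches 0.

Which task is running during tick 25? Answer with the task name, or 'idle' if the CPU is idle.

t=0: L0/L1/L2 = A/-/- → run A
t=1: L0/L1/L2 = ADF/-/- → run A
t=2: L0/L1/L2 = DF/A/- → run D
t=3: L0/L1/L2 = DFBCG/A/- → run D
t=4: L0/L1/L2 = FBCGE/AD/- → run F
t=5: L0/L1/L2 = FBCGE/AD/- → run F
t=6: L0/L1/L2 = BCGE/ADF/- → run B
t=7: L0/L1/L2 = BCGE/ADF/- → run B
t=8: L0/L1/L2 = CGE/ADFB/- → run C
t=9: L0/L1/L2 = CGE/ADFB/- → run C
t=10: L0/L1/L2 = GE/ADFBC/- → run G
t=11: L0/L1/L2 = GE/ADFBC/- → run G
t=12: L0/L1/L2 = E/ADFBCG/- → run E
t=13: L0/L1/L2 = E/ADFBCG/- → run E
t=14: L0/L1/L2 = -/ADFBCGE/- → run A
t=15: L0/L1/L2 = -/ADFBCGE/- → run A
t=16: L0/L1/L2 = -/ADFBCGE/- → run A
t=17: L0/L1/L2 = -/ADFBCGE/- → run A
t=18: L0/L1/L2 = -/DFBCGE/- → run D
t=19: L0/L1/L2 = -/DFBCGE/- → run D
t=20: L0/L1/L2 = -/DFBCGE/- → run D
t=21: L0/L1/L2 = -/DFBCGE/- → run D
t=22: L0/L1/L2 = -/FBCGE/D → run F
t=23: L0/L1/L2 = -/FBCGE/D → run F
t=24: L0/L1/L2 = -/FBCGE/D → run F
t=25: L0/L1/L2 = -/BCGE/D → run B
t=26: L0/L1/L2 = -/BCGE/D → run B
t=27: L0/L1/L2 = -/BCGE/D → run B
t=28: L0/L1/L2 = -/BCGE/D → run B
t=29: L0/L1/L2 = -/CGE/D → run C
t=30: L0/L1/L2 = -/GE/D → run G
t=31: L0/L1/L2 = -/GE/D → run G
t=32: L0/L1/L2 = -/GE/D → run G
t=33: L0/L1/L2 = -/E/D → run E
t=34: L0/L1/L2 = -/E/D → run E
t=35: L0/L1/L2 = -/E/D → run E
t=36: L0/L1/L2 = -/-/D → run D
t=37: L0/L1/L2 = -/-/D → run D
t=38: (idle)
t=39: (idle)
t=40: (idle)
t=41: (idle)

running at tick 25 = B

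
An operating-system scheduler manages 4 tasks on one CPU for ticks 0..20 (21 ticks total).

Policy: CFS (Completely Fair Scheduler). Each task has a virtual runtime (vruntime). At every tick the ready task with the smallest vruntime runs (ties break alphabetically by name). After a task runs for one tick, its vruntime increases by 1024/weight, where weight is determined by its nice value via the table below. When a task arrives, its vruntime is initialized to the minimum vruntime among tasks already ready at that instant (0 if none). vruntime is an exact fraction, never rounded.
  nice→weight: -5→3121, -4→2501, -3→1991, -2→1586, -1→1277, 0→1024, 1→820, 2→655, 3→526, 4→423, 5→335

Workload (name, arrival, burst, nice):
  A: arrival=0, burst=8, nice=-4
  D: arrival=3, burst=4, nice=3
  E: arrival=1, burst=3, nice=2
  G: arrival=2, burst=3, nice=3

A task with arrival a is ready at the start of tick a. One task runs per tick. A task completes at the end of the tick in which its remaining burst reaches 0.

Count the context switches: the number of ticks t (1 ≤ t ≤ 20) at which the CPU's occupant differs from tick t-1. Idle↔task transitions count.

context switches = 14

t=0: vr[A=0] → run A
t=1: vr[A=1024/2501 E=1024/2501] → run A
t=2: vr[A=2048/2501 E=1024/2501 G=1024/2501] → run E
t=3: vr[A=2048/2501 D=1024/2501 E=3231744/1638155 G=1024/2501] → run D
t=4: vr[A=2048/2501 D=1549824/657763 E=3231744/1638155 G=1024/2501] → run G
t=5: vr[A=2048/2501 D=1549824/657763 E=3231744/1638155 G=1549824/657763] → run A
t=6: vr[A=3072/2501 D=1549824/657763 E=3231744/1638155 G=1549824/657763] → run A
t=7: vr[A=4096/2501 D=1549824/657763 E=3231744/1638155 G=1549824/657763] → run A
t=8: vr[A=5120/2501 D=1549824/657763 E=3231744/1638155 G=1549824/657763] → run E
t=9: vr[A=5120/2501 D=1549824/657763 E=5792768/1638155 G=1549824/657763] → run A
t=10: vr[A=6144/2501 D=1549824/657763 E=5792768/1638155 G=1549824/657763] → run D
t=11: vr[A=6144/2501 D=2830336/657763 E=5792768/1638155 G=1549824/657763] → run G
t=12: vr[A=6144/2501 D=2830336/657763 E=5792768/1638155 G=2830336/657763] → run A
t=13: vr[A=7168/2501 D=2830336/657763 E=5792768/1638155 G=2830336/657763] → run A
t=14: vr[D=2830336/657763 E=5792768/1638155 G=2830336/657763] → run E
t=15: vr[D=2830336/657763 G=2830336/657763] → run D
t=16: vr[D=4110848/657763 G=2830336/657763] → run G
t=17: vr[D=4110848/657763] → run D
t=18: (idle)
t=19: (idle)
t=20: (idle)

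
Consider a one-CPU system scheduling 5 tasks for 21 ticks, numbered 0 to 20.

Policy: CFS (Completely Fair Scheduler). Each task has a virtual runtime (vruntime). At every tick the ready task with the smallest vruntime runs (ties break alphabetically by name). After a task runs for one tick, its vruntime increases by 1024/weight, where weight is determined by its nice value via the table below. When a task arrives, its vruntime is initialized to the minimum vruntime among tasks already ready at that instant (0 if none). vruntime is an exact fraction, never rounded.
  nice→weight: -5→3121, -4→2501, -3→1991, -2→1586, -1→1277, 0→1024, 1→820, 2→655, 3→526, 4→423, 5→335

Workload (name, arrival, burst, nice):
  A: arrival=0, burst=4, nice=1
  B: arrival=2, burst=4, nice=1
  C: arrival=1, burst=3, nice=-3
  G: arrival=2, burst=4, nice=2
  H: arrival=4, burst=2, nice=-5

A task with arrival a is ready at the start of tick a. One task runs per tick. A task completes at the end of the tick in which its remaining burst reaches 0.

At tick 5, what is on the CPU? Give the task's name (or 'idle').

t=0: vr[A=0] → run A
t=1: vr[A=256/205 C=256/205] → run A
t=2: vr[A=512/205 B=256/205 C=256/205 G=256/205] → run B
t=3: vr[A=512/205 B=512/205 C=256/205 G=256/205] → run C
t=4: vr[A=512/205 B=512/205 C=719616/408155 G=256/205 H=256/205] → run G
t=5: vr[A=512/205 B=512/205 C=719616/408155 G=15104/5371 H=256/205] → run H
t=6: vr[A=512/205 B=512/205 C=719616/408155 G=15104/5371 H=1008896/639805] → run H
t=7: vr[A=512/205 B=512/205 C=719616/408155 G=15104/5371] → run C
t=8: vr[A=512/205 B=512/205 C=929536/408155 G=15104/5371] → run C
t=9: vr[A=512/205 B=512/205 G=15104/5371] → run A
t=10: vr[A=768/205 B=512/205 G=15104/5371] → run B
t=11: vr[A=768/205 B=768/205 G=15104/5371] → run G
t=12: vr[A=768/205 B=768/205 G=117504/26855] → run A
t=13: vr[B=768/205 G=117504/26855] → run B
t=14: vr[B=1024/205 G=117504/26855] → run G
t=15: vr[B=1024/205 G=159488/26855] → run B
t=16: vr[G=159488/26855] → run G
t=17: (idle)
t=18: (idle)
t=19: (idle)
t=20: (idle)

running at tick 5 = H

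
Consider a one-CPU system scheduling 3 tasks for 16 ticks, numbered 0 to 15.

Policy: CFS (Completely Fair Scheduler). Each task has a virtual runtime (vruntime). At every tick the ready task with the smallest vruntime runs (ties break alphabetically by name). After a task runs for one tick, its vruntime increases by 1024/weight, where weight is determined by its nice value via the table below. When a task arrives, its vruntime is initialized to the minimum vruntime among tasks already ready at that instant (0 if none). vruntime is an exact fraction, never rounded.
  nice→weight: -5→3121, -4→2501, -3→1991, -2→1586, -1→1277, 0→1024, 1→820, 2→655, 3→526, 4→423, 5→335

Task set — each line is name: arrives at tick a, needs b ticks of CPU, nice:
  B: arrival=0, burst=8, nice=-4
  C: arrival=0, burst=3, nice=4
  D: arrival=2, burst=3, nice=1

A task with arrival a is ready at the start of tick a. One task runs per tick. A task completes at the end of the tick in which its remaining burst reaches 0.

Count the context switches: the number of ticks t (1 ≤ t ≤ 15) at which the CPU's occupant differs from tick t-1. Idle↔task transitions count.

context switches = 11

t=0: vr[B=0 C=0] → run B
t=1: vr[B=1024/2501 C=0] → run C
t=2: vr[B=1024/2501 C=1024/423 D=1024/2501] → run B
t=3: vr[B=2048/2501 C=1024/423 D=1024/2501] → run D
t=4: vr[B=2048/2501 C=1024/423 D=20736/12505] → run B
t=5: vr[B=3072/2501 C=1024/423 D=20736/12505] → run B
t=6: vr[B=4096/2501 C=1024/423 D=20736/12505] → run B
t=7: vr[B=5120/2501 C=1024/423 D=20736/12505] → run D
t=8: vr[B=5120/2501 C=1024/423 D=36352/12505] → run B
t=9: vr[B=6144/2501 C=1024/423 D=36352/12505] → run C
t=10: vr[B=6144/2501 C=2048/423 D=36352/12505] → run B
t=11: vr[B=7168/2501 C=2048/423 D=36352/12505] → run B
t=12: vr[C=2048/423 D=36352/12505] → run D
t=13: vr[C=2048/423] → run C
t=14: (idle)
t=15: (idle)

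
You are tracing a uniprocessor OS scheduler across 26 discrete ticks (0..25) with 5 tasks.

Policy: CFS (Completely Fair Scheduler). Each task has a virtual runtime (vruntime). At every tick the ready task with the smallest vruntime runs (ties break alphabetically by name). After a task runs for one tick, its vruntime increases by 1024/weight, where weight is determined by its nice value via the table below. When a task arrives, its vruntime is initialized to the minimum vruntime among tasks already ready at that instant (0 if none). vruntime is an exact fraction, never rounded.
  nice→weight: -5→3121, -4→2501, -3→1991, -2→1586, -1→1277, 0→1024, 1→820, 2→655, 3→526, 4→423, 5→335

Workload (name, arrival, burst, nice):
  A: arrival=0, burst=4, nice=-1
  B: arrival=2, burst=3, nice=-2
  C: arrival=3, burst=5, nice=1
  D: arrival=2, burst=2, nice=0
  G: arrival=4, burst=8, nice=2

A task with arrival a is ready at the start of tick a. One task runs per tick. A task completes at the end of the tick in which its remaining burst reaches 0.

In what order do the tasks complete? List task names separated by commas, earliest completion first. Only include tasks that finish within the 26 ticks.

t=0: vr[A=0] → run A
t=1: vr[A=1024/1277] → run A
t=2: vr[A=2048/1277 B=2048/1277 D=2048/1277] → run A
t=3: vr[A=3072/1277 B=2048/1277 C=2048/1277 D=2048/1277] → run B
t=4: vr[A=3072/1277 B=2277888/1012661 C=2048/1277 D=2048/1277 G=2048/1277] → run C
t=5: vr[A=3072/1277 B=2277888/1012661 C=746752/261785 D=2048/1277 G=2048/1277] → run D
t=6: vr[A=3072/1277 B=2277888/1012661 C=746752/261785 D=3325/1277 G=2048/1277] → run G
t=7: vr[A=3072/1277 B=2277888/1012661 C=746752/261785 D=3325/1277 G=2649088/836435] → run B
t=8: vr[A=3072/1277 B=2931712/1012661 C=746752/261785 D=3325/1277 G=2649088/836435] → run A
t=9: vr[B=2931712/1012661 C=746752/261785 D=3325/1277 G=2649088/836435] → run D
t=10: vr[B=2931712/1012661 C=746752/261785 G=2649088/836435] → run C
t=11: vr[B=2931712/1012661 C=1073664/261785 G=2649088/836435] → run B
t=12: vr[C=1073664/261785 G=2649088/836435] → run G
t=13: vr[C=1073664/261785 G=3956736/836435] → run C
t=14: vr[C=1400576/261785 G=3956736/836435] → run G
t=15: vr[C=1400576/261785 G=5264384/836435] → run C
t=16: vr[C=1727488/261785 G=5264384/836435] → run G
t=17: vr[C=1727488/261785 G=6572032/836435] → run C
t=18: vr[G=6572032/836435] → run G
t=19: vr[G=1575936/167287] → run G
t=20: vr[G=9187328/836435] → run G
t=21: vr[G=10494976/836435] → run G
t=22: (idle)
t=23: (idle)
t=24: (idle)
t=25: (idle)

completion order = A, D, B, C, G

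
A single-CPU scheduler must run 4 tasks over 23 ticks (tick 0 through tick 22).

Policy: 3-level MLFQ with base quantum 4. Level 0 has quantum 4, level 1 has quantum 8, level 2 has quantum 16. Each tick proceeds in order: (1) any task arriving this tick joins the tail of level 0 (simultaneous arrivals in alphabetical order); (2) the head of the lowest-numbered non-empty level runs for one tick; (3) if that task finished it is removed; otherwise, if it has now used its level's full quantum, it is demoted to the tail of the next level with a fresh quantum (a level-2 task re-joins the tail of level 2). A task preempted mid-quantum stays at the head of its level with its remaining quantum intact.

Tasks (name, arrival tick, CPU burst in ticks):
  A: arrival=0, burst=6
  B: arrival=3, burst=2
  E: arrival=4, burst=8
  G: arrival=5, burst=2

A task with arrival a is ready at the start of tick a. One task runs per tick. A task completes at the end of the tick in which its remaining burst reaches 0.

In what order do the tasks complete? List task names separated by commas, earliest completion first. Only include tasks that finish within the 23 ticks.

completion order = B, G, A, E

t=0: L0/L1/L2 = A/-/- → run A
t=1: L0/L1/L2 = A/-/- → run A
t=2: L0/L1/L2 = A/-/- → run A
t=3: L0/L1/L2 = AB/-/- → run A
t=4: L0/L1/L2 = BE/A/- → run B
t=5: L0/L1/L2 = BEG/A/- → run B
t=6: L0/L1/L2 = EG/A/- → run E
t=7: L0/L1/L2 = EG/A/- → run E
t=8: L0/L1/L2 = EG/A/- → run E
t=9: L0/L1/L2 = EG/A/- → run E
t=10: L0/L1/L2 = G/AE/- → run G
t=11: L0/L1/L2 = G/AE/- → run G
t=12: L0/L1/L2 = -/AE/- → run A
t=13: L0/L1/L2 = -/AE/- → run A
t=14: L0/L1/L2 = -/E/- → run E
t=15: L0/L1/L2 = -/E/- → run E
t=16: L0/L1/L2 = -/E/- → run E
t=17: L0/L1/L2 = -/E/- → run E
t=18: (idle)
t=19: (idle)
t=20: (idle)
t=21: (idle)
t=22: (idle)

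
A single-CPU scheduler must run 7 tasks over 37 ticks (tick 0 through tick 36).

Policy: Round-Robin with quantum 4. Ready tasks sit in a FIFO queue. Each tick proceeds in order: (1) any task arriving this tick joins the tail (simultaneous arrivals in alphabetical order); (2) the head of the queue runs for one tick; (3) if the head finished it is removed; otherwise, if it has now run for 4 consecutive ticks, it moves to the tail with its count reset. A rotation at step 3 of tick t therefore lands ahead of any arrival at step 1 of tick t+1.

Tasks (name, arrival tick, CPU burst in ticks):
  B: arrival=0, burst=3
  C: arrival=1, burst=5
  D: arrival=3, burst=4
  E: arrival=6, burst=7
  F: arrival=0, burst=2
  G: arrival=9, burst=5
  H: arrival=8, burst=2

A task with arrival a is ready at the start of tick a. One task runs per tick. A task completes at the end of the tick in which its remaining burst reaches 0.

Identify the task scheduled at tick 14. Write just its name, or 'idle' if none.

t=0: queue=[B,F] q_used=0 → run B
t=1: queue=[B,F,C] q_used=1 → run B
t=2: queue=[B,F,C] q_used=2 → run B
t=3: queue=[F,C,D] q_used=0 → run F
t=4: queue=[F,C,D] q_used=1 → run F
t=5: queue=[C,D] q_used=0 → run C
t=6: queue=[C,D,E] q_used=1 → run C
t=7: queue=[C,D,E] q_used=2 → run C
t=8: queue=[C,D,E,H] q_used=3 → run C
t=9: queue=[D,E,H,C,G] q_used=0 → run D
t=10: queue=[D,E,H,C,G] q_used=1 → run D
t=11: queue=[D,E,H,C,G] q_used=2 → run D
t=12: queue=[D,E,H,C,G] q_used=3 → run D
t=13: queue=[E,H,C,G] q_used=0 → run E
t=14: queue=[E,H,C,G] q_used=1 → run E
t=15: queue=[E,H,C,G] q_used=2 → run E
t=16: queue=[E,H,C,G] q_used=3 → run E
t=17: queue=[H,C,G,E] q_used=0 → run H
t=18: queue=[H,C,G,E] q_used=1 → run H
t=19: queue=[C,G,E] q_used=0 → run C
t=20: queue=[G,E] q_used=0 → run G
t=21: queue=[G,E] q_used=1 → run G
t=22: queue=[G,E] q_used=2 → run G
t=23: queue=[G,E] q_used=3 → run G
t=24: queue=[E,G] q_used=0 → run E
t=25: queue=[E,G] q_used=1 → run E
t=26: queue=[E,G] q_used=2 → run E
t=27: queue=[G] q_used=0 → run G
t=28: (idle)
t=29: (idle)
t=30: (idle)
t=31: (idle)
t=32: (idle)
t=33: (idle)
t=34: (idle)
t=35: (idle)
t=36: (idle)

running at tick 14 = E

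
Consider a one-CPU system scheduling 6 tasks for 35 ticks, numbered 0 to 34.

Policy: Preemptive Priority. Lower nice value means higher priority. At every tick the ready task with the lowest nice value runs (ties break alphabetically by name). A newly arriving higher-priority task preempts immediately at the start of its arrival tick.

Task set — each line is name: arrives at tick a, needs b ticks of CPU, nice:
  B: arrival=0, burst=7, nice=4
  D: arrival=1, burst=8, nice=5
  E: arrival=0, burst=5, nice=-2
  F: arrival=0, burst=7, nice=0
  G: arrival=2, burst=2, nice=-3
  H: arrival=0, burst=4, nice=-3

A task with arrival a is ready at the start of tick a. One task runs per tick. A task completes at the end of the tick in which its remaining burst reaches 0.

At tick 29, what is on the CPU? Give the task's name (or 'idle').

running at tick 29 = D

t=0: ready={B,E,F,H} → run H
t=1: ready={B,D,E,F,H} → run H
t=2: ready={B,D,E,F,G,H} → run G
t=3: ready={B,D,E,F,G,H} → run G
t=4: ready={B,D,E,F,H} → run H
t=5: ready={B,D,E,F,H} → run H
t=6: ready={B,D,E,F} → run E
t=7: ready={B,D,E,F} → run E
t=8: ready={B,D,E,F} → run E
t=9: ready={B,D,E,F} → run E
t=10: ready={B,D,E,F} → run E
t=11: ready={B,D,F} → run F
t=12: ready={B,D,F} → run F
t=13: ready={B,D,F} → run F
t=14: ready={B,D,F} → run F
t=15: ready={B,D,F} → run F
t=16: ready={B,D,F} → run F
t=17: ready={B,D,F} → run F
t=18: ready={B,D} → run B
t=19: ready={B,D} → run B
t=20: ready={B,D} → run B
t=21: ready={B,D} → run B
t=22: ready={B,D} → run B
t=23: ready={B,D} → run B
t=24: ready={B,D} → run B
t=25: ready={D} → run D
t=26: ready={D} → run D
t=27: ready={D} → run D
t=28: ready={D} → run D
t=29: ready={D} → run D
t=30: ready={D} → run D
t=31: ready={D} → run D
t=32: ready={D} → run D
t=33: (idle)
t=34: (idle)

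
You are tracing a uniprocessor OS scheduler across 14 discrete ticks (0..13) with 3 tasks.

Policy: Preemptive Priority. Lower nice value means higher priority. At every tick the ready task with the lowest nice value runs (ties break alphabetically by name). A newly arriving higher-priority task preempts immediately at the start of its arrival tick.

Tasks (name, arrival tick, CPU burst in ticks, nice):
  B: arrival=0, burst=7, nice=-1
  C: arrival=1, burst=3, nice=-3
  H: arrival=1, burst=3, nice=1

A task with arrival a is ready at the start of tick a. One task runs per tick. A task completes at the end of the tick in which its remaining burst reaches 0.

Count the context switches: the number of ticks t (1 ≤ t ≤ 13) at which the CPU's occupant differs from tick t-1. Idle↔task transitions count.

context switches = 4

t=0: ready={B} → run B
t=1: ready={B,C,H} → run C
t=2: ready={B,C,H} → run C
t=3: ready={B,C,H} → run C
t=4: ready={B,H} → run B
t=5: ready={B,H} → run B
t=6: ready={B,H} → run B
t=7: ready={B,H} → run B
t=8: ready={B,H} → run B
t=9: ready={B,H} → run B
t=10: ready={H} → run H
t=11: ready={H} → run H
t=12: ready={H} → run H
t=13: (idle)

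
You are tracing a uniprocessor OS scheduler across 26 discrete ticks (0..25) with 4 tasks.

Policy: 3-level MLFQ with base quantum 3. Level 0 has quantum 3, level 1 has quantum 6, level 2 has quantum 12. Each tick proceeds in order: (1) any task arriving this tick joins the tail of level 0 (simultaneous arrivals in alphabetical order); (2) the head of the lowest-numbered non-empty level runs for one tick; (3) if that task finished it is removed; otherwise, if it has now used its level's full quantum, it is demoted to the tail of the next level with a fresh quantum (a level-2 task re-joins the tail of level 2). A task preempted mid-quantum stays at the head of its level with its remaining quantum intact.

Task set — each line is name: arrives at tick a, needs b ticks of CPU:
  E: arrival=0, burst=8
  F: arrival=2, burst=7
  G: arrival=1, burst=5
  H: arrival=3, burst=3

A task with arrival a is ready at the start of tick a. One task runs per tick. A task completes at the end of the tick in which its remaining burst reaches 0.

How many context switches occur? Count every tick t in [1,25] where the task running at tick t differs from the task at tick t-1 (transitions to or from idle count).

context switches = 7

t=0: L0/L1/L2 = E/-/- → run E
t=1: L0/L1/L2 = EG/-/- → run E
t=2: L0/L1/L2 = EGF/-/- → run E
t=3: L0/L1/L2 = GFH/E/- → run G
t=4: L0/L1/L2 = GFH/E/- → run G
t=5: L0/L1/L2 = GFH/E/- → run G
t=6: L0/L1/L2 = FH/EG/- → run F
t=7: L0/L1/L2 = FH/EG/- → run F
t=8: L0/L1/L2 = FH/EG/- → run F
t=9: L0/L1/L2 = H/EGF/- → run H
t=10: L0/L1/L2 = H/EGF/- → run H
t=11: L0/L1/L2 = H/EGF/- → run H
t=12: L0/L1/L2 = -/EGF/- → run E
t=13: L0/L1/L2 = -/EGF/- → run E
t=14: L0/L1/L2 = -/EGF/- → run E
t=15: L0/L1/L2 = -/EGF/- → run E
t=16: L0/L1/L2 = -/EGF/- → run E
t=17: L0/L1/L2 = -/GF/- → run G
t=18: L0/L1/L2 = -/GF/- → run G
t=19: L0/L1/L2 = -/F/- → run F
t=20: L0/L1/L2 = -/F/- → run F
t=21: L0/L1/L2 = -/F/- → run F
t=22: L0/L1/L2 = -/F/- → run F
t=23: (idle)
t=24: (idle)
t=25: (idle)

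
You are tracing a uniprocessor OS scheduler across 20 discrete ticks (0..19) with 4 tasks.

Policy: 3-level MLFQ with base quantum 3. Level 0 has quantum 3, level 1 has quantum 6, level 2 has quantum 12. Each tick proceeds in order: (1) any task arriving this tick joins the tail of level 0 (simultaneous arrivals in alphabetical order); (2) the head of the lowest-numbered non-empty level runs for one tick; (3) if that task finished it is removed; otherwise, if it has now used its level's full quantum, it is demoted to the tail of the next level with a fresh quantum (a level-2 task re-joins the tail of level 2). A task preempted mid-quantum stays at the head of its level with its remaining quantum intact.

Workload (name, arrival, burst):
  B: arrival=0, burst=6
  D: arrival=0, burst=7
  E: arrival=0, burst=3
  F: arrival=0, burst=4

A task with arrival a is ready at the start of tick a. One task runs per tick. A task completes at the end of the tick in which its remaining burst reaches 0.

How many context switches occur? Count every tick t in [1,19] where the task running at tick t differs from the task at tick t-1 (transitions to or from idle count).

context switches = 6

t=0: L0/L1/L2 = BDEF/-/- → run B
t=1: L0/L1/L2 = BDEF/-/- → run B
t=2: L0/L1/L2 = BDEF/-/- → run B
t=3: L0/L1/L2 = DEF/B/- → run D
t=4: L0/L1/L2 = DEF/B/- → run D
t=5: L0/L1/L2 = DEF/B/- → run D
t=6: L0/L1/L2 = EF/BD/- → run E
t=7: L0/L1/L2 = EF/BD/- → run E
t=8: L0/L1/L2 = EF/BD/- → run E
t=9: L0/L1/L2 = F/BD/- → run F
t=10: L0/L1/L2 = F/BD/- → run F
t=11: L0/L1/L2 = F/BD/- → run F
t=12: L0/L1/L2 = -/BDF/- → run B
t=13: L0/L1/L2 = -/BDF/- → run B
t=14: L0/L1/L2 = -/BDF/- → run B
t=15: L0/L1/L2 = -/DF/- → run D
t=16: L0/L1/L2 = -/DF/- → run D
t=17: L0/L1/L2 = -/DF/- → run D
t=18: L0/L1/L2 = -/DF/- → run D
t=19: L0/L1/L2 = -/F/- → run F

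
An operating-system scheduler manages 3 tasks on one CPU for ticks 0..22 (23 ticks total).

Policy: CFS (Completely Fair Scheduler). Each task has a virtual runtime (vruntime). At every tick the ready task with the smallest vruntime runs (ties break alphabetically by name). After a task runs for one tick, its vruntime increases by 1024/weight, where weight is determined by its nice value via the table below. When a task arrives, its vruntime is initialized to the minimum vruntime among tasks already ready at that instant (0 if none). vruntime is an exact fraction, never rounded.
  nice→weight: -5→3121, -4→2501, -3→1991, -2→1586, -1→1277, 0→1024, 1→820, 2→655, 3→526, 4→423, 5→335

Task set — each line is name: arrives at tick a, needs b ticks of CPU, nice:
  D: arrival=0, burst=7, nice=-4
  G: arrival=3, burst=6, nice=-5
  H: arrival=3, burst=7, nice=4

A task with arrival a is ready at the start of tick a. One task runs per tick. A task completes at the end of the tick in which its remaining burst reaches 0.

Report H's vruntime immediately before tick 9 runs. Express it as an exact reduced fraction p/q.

t=0: vr[D=0] → run D
t=1: vr[D=1024/2501] → run D
t=2: vr[D=2048/2501] → run D
t=3: vr[D=3072/2501 G=3072/2501 H=3072/2501] → run D
t=4: vr[D=4096/2501 G=3072/2501 H=3072/2501] → run G
t=5: vr[D=4096/2501 G=12148736/7805621 H=3072/2501] → run H
t=6: vr[D=4096/2501 G=12148736/7805621 H=3860480/1057923] → run G
t=7: vr[D=4096/2501 G=14709760/7805621 H=3860480/1057923] → run D
t=8: vr[D=5120/2501 G=14709760/7805621 H=3860480/1057923] → run G
t=9: vr[D=5120/2501 G=17270784/7805621 H=3860480/1057923] → run D
t=10: vr[D=6144/2501 G=17270784/7805621 H=3860480/1057923] → run G
t=11: vr[D=6144/2501 G=19831808/7805621 H=3860480/1057923] → run D
t=12: vr[G=19831808/7805621 H=3860480/1057923] → run G
t=13: vr[G=22392832/7805621 H=3860480/1057923] → run G
t=14: vr[H=3860480/1057923] → run H
t=15: vr[H=6421504/1057923] → run H
t=16: vr[H=2994176/352641] → run H
t=17: vr[H=11543552/1057923] → run H
t=18: vr[H=14104576/1057923] → run H
t=19: vr[H=5555200/352641] → run H
t=20: (idle)
t=21: (idle)
t=22: (idle)

vruntime(H, start of tick 9) = 3860480/1057923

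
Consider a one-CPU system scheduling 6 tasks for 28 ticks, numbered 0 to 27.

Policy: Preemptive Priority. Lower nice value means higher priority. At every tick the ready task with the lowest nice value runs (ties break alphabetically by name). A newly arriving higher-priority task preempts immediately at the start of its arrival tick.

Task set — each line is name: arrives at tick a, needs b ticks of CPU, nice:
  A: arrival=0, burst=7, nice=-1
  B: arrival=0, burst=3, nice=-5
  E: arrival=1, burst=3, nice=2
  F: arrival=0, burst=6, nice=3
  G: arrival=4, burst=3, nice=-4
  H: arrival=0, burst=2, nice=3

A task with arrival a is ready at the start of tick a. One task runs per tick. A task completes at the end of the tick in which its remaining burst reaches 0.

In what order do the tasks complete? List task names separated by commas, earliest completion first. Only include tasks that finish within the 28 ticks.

t=0: ready={A,B,F,H} → run B
t=1: ready={A,B,E,F,H} → run B
t=2: ready={A,B,E,F,H} → run B
t=3: ready={A,E,F,H} → run A
t=4: ready={A,E,F,G,H} → run G
t=5: ready={A,E,F,G,H} → run G
t=6: ready={A,E,F,G,H} → run G
t=7: ready={A,E,F,H} → run A
t=8: ready={A,E,F,H} → run A
t=9: ready={A,E,F,H} → run A
t=10: ready={A,E,F,H} → run A
t=11: ready={A,E,F,H} → run A
t=12: ready={A,E,F,H} → run A
t=13: ready={E,F,H} → run E
t=14: ready={E,F,H} → run E
t=15: ready={E,F,H} → run E
t=16: ready={F,H} → run F
t=17: ready={F,H} → run F
t=18: ready={F,H} → run F
t=19: ready={F,H} → run F
t=20: ready={F,H} → run F
t=21: ready={F,H} → run F
t=22: ready={H} → run H
t=23: ready={H} → run H
t=24: (idle)
t=25: (idle)
t=26: (idle)
t=27: (idle)

completion order = B, G, A, E, F, H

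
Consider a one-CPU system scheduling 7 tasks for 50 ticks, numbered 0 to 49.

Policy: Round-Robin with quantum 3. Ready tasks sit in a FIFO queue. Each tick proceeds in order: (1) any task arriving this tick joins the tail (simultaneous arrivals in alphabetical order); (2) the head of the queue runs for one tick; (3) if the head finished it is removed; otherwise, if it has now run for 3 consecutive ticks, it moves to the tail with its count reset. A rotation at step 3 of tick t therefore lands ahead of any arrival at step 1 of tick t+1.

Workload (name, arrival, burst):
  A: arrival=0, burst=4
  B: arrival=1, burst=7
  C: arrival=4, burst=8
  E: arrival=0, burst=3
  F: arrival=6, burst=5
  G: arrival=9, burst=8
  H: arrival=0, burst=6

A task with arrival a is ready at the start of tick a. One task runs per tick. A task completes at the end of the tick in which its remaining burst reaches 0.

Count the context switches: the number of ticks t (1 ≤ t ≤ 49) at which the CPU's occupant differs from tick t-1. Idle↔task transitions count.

t=0: queue=[A,E,H] q_used=0 → run A
t=1: queue=[A,E,H,B] q_used=1 → run A
t=2: queue=[A,E,H,B] q_used=2 → run A
t=3: queue=[E,H,B,A] q_used=0 → run E
t=4: queue=[E,H,B,A,C] q_used=1 → run E
t=5: queue=[E,H,B,A,C] q_used=2 → run E
t=6: queue=[H,B,A,C,F] q_used=0 → run H
t=7: queue=[H,B,A,C,F] q_used=1 → run H
t=8: queue=[H,B,A,C,F] q_used=2 → run H
t=9: queue=[B,A,C,F,H,G] q_used=0 → run B
t=10: queue=[B,A,C,F,H,G] q_used=1 → run B
t=11: queue=[B,A,C,F,H,G] q_used=2 → run B
t=12: queue=[A,C,F,H,G,B] q_used=0 → run A
t=13: queue=[C,F,H,G,B] q_used=0 → run C
t=14: queue=[C,F,H,G,B] q_used=1 → run C
t=15: queue=[C,F,H,G,B] q_used=2 → run C
t=16: queue=[F,H,G,B,C] q_used=0 → run F
t=17: queue=[F,H,G,B,C] q_used=1 → run F
t=18: queue=[F,H,G,B,C] q_used=2 → run F
t=19: queue=[H,G,B,C,F] q_used=0 → run H
t=20: queue=[H,G,B,C,F] q_used=1 → run H
t=21: queue=[H,G,B,C,F] q_used=2 → run H
t=22: queue=[G,B,C,F] q_used=0 → run G
t=23: queue=[G,B,C,F] q_used=1 → run G
t=24: queue=[G,B,C,F] q_used=2 → run G
t=25: queue=[B,C,F,G] q_used=0 → run B
t=26: queue=[B,C,F,G] q_used=1 → run B
t=27: queue=[B,C,F,G] q_used=2 → run B
t=28: queue=[C,F,G,B] q_used=0 → run C
t=29: queue=[C,F,G,B] q_used=1 → run C
t=30: queue=[C,F,G,B] q_used=2 → run C
t=31: queue=[F,G,B,C] q_used=0 → run F
t=32: queue=[F,G,B,C] q_used=1 → run F
t=33: queue=[G,B,C] q_used=0 → run G
t=34: queue=[G,B,C] q_used=1 → run G
t=35: queue=[G,B,C] q_used=2 → run G
t=36: queue=[B,C,G] q_used=0 → run B
t=37: queue=[C,G] q_used=0 → run C
t=38: queue=[C,G] q_used=1 → run C
t=39: queue=[G] q_used=0 → run G
t=40: queue=[G] q_used=1 → run G
t=41: (idle)
t=42: (idle)
t=43: (idle)
t=44: (idle)
t=45: (idle)
t=46: (idle)
t=47: (idle)
t=48: (idle)
t=49: (idle)

context switches = 16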